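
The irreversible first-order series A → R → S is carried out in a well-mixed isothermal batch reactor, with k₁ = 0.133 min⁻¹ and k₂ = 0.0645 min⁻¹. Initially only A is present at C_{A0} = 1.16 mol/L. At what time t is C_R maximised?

10.6 min

Setting dC_R/dt = 0 gives t_opt = ln(k₂/k₁)/(k₂−k₁).
= ln(0.0645/0.133)/(0.0645−0.133) = ln(0.4850)/-0.06850 = -0.7237/-0.06850 = 10.6 min.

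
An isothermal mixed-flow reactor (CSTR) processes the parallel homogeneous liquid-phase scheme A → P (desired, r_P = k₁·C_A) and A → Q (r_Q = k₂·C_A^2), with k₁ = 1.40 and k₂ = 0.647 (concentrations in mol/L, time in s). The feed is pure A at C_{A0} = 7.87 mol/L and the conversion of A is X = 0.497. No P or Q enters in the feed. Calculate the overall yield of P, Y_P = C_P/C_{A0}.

0.176

Exit C_A = C_{A0}(1−X) = 7.87×0.503 = 3.959 mol/L.
A CSTR operates uniformly at the exit composition, giving r_P = 5.542 and r_Q = 10.14 (each k·C_A^n at C_A = 3.959).
Fraction of consumed A going to P: r_P/(r_P+r_Q) = 0.3534.
C_P = 0.3534·C_{A0}·X = 0.3534×7.87×0.497 = 1.38 mol/L; Y_P = C_P/C_{A0} = 0.176.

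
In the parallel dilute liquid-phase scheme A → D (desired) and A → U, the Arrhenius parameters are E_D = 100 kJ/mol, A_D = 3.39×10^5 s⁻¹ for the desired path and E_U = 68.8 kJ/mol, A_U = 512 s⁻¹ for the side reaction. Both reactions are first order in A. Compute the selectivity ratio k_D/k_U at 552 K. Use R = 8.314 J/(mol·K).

0.739

Since both paths have the same order in A, the concentration cancels and S_{D/U} = k_D/k_U = (A_D/A_U)·exp[(E_U−E_D)/(RT)].
(E_U−E_D)/(RT) = (68.8−100)×10³/(8.314×552) = -31200/4589 = -6.798.
k_D/k_U = (3.39×10^5/512)·exp(-6.798) = 662.1 × 0.001116 = 0.739.
Since E_D > E_U, raising the temperature improves selectivity toward D.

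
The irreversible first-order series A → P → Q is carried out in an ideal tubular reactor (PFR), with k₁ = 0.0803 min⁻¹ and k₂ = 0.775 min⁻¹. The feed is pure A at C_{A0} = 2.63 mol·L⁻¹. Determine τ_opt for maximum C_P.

3.26 min

Setting dC_P/dτ = 0 gives τ_opt = ln(k₂/k₁)/(k₂−k₁).
= ln(0.775/0.0803)/(0.775−0.0803) = ln(9.651)/0.6947 = 2.267/0.6947 = 3.26 min.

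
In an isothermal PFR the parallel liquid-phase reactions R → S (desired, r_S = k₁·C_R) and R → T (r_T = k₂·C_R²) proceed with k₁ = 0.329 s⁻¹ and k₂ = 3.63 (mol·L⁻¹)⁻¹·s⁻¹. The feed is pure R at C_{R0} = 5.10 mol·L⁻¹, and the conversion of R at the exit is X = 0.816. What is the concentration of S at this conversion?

C_R = C_{R0}(1−X) = 0.9384 mol·L⁻¹.
Along a PFR/batch, dC_S/dC_R = −r_S/(r_S+r_T) = −k₁/(k₁+k₂·C_R).
Integrating from C_{R0} to C_R: C_S = (0.329/3.63)·ln[(0.329+3.63·5.10)/(0.329+3.63·0.938)] = 0.09063·ln(18.84/3.735) = 0.1467 mol·L⁻¹.

0.147 mol·L⁻¹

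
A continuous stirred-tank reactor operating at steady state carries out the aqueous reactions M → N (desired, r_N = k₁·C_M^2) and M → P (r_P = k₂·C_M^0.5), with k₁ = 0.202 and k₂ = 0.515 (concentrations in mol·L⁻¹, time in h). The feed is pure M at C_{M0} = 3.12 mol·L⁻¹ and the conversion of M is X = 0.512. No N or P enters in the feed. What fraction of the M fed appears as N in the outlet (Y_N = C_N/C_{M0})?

0.217

Exit C_M = C_{M0}(1−X) = 3.12×0.488 = 1.523 mol·L⁻¹.
A CSTR operates uniformly at the exit composition, giving r_N = 0.4683 and r_P = 0.6355 (each k·C_M^n at C_M = 1.523).
Fraction of consumed M going to N: r_N/(r_N+r_P) = 0.4243.
C_N = 0.4243·C_{M0}·X = 0.4243×3.12×0.512 = 0.678 mol·L⁻¹; Y_N = C_N/C_{M0} = 0.217.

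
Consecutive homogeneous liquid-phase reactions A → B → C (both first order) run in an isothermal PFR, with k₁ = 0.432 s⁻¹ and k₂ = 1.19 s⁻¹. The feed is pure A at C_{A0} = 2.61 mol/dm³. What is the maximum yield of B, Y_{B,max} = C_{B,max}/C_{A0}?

0.204

Evaluating C_B at τ_opt = ln(k₂/k₁)/(k₂−k₁) gives C_{B,max}/C_{A0} = (k₁/k₂)^[k₂/(k₂−k₁)].
= (0.432/1.19)^(1.19/(1.19−0.432)) = (0.3630)^(1.570) = 0.2038.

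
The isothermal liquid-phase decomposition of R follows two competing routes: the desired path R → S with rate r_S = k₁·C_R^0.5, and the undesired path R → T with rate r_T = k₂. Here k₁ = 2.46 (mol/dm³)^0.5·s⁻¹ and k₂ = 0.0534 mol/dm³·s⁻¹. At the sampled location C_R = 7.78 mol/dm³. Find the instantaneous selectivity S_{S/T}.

128

S_{S/T} = r_S/r_T = (k₁·C_R^0.5)/(k₂) = (k₁/k₂)·C_R^0.5.
= (2.46×7.780^0.5) / (0.0534) = 6.862/0.05340 = 128.
Since the desired path is higher order in R, keeping C_R high (PFR or concentrated feed) favours S.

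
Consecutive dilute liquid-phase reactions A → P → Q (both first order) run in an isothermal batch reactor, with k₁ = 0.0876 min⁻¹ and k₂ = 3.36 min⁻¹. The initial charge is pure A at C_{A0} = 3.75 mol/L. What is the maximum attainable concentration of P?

At the optimum, C_{P,max}/C_{A0} = (k₁/k₂)^[k₂/(k₂−k₁)].
= (0.0876/3.36)^(3.36/(3.36−0.0876)) = (0.02607)^(1.027) = 0.02365.
C_{P,max} = 0.02365×3.75 = 0.0887 mol/L.

0.0887 mol/L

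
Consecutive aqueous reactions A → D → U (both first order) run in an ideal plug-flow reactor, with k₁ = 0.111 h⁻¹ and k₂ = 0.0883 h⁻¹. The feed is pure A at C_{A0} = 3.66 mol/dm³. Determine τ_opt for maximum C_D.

10.1 h

The intermediate peaks when r₁ = r₂, i.e. k₁e^(−k₁τ) = k₂e^(−k₂τ), giving τ_opt = ln(k₂/k₁)/(k₂−k₁).
= ln(0.0883/0.111)/(0.0883−0.111) = ln(0.7955)/-0.02270 = -0.2288/-0.02270 = 10.1 h.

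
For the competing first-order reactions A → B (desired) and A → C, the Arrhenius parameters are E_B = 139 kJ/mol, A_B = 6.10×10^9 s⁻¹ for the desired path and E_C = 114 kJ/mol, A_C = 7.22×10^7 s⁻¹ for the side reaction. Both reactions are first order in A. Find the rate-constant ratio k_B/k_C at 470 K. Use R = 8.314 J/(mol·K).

0.141

Since both paths have the same order in A, the concentration cancels and S_{B/C} = k_B/k_C = (A_B/A_C)·exp[(E_C−E_B)/(RT)].
(E_C−E_B)/(RT) = (114−139)×10³/(8.314×470) = -25000/3908 = -6.398.
k_B/k_C = (6.10×10^9/7.22×10^7)·exp(-6.398) = 84.49 × 0.001665 = 0.141.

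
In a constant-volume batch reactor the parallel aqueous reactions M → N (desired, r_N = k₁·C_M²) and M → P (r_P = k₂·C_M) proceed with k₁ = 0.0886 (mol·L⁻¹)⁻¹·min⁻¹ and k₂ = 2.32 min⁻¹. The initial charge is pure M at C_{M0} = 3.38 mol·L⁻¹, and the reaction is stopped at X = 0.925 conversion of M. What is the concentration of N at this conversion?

0.200 mol·L⁻¹

C_M = C_{M0}(1−X) = 0.2535 mol·L⁻¹.
Along a PFR/batch, dC_P/dC_M = −r_P/(r_N+r_P) = −k₂/(k₂+k₁·C_M).
Integrating from C_{M0} to C_M: C_P = (2.32/0.0886)·ln[(2.32+0.0886·3.38)/(2.32+0.0886·0.253)] = 26.19·ln(2.619/2.342) = 2.927 mol·L⁻¹.
Then C_N = (C_{M0}−C_M) − C_P = 3.127 − 2.927 = 0.1998 mol·L⁻¹.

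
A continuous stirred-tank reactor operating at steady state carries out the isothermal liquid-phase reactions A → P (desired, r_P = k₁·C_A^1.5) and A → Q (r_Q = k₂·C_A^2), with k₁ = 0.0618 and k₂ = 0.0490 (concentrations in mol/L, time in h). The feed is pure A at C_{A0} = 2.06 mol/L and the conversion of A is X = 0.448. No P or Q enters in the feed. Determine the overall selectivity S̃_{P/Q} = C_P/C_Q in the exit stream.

Exit C_A = C_{A0}(1−X) = 2.06×0.552 = 1.137 mol/L.
Rates in a CSTR are evaluated at the outlet concentration: r_P = 0.0618×1.137^1.5 = 0.07494, r_Q = 0.0490×1.137^2 = 0.06336.
Overall selectivity = C_P/C_Q = r_Pτ/(r_Qτ) = r_P/r_Q = 1.18.

1.18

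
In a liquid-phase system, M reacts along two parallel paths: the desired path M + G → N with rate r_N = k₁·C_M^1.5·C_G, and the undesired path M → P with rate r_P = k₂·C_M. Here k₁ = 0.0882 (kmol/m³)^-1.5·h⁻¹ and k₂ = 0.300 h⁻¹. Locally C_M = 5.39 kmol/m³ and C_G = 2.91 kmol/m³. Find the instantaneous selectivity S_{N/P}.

S_{N/P} = r_N/r_P = (k₁·C_M^1.5·C_G)/(k₂·C_M) = (k₁/k₂)·C_M^0.5·C_G.
= (0.0882×5.390^1.5×2.910) / (0.300×5.390) = 3.212/1.617 = 1.99.

1.99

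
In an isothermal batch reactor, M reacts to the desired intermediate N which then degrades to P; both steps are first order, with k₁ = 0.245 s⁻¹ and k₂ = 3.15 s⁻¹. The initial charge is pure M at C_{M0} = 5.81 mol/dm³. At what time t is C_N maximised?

Setting dC_N/dt = 0 gives t_opt = ln(k₂/k₁)/(k₂−k₁).
= ln(3.15/0.245)/(3.15−0.245) = ln(12.86)/2.905 = 2.554/2.905 = 0.879 s.

0.879 s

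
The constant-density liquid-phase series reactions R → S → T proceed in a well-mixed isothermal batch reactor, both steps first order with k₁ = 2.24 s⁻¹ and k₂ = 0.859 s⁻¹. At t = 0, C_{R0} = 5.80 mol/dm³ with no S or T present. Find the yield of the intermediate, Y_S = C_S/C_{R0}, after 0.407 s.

For first-order series with pure R initially, C_S(t) = k₁C_{R0}/(k₂−k₁)·(e^(−k₁t) − e^(−k₂t)).
e^(−k₁t) = e^(−2.24×0.407) = e^(−0.9117) = 0.4018; e^(−k₂t) = e^(−0.3496) = 0.7050.
C_S = 2.24×5.80/(0.859−2.24) × (0.4018−0.7050) = (-9.408)×(-0.3031) = 2.852 mol/dm³.
Y_S = C_S/C_{R0} = 2.852/5.80 = 0.492.

0.492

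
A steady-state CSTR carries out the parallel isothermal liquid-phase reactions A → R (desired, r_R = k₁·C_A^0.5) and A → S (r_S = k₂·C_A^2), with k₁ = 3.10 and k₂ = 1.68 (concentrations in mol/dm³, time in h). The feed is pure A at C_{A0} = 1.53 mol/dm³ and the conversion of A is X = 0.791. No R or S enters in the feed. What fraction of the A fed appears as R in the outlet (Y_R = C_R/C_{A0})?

Exit C_A = C_{A0}(1−X) = 1.53×0.209 = 0.3198 mol/dm³.
A CSTR operates uniformly at the exit composition, giving r_R = 1.753 and r_S = 0.1718 (each k·C_A^n at C_A = 0.3198).
Fraction of consumed A going to R: r_R/(r_R+r_S) = 0.9108.
C_R = 0.9108·C_{A0}·X = 0.9108×1.53×0.791 = 1.10 mol/dm³; Y_R = C_R/C_{A0} = 0.720.

0.720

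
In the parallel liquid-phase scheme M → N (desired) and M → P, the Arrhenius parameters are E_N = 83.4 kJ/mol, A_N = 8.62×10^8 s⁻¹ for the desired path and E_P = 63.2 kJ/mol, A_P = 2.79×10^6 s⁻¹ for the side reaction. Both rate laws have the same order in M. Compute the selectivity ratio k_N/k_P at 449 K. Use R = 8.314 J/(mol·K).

1.38

Since both paths have the same order in M, the concentration cancels and S_{N/P} = k_N/k_P = (A_N/A_P)·exp[(E_P−E_N)/(RT)].
(E_P−E_N)/(RT) = (63.2−83.4)×10³/(8.314×449) = -20200/3733 = -5.411.
k_N/k_P = (8.62×10^8/2.79×10^6)·exp(-5.411) = 309.0 × 0.004466 = 1.38.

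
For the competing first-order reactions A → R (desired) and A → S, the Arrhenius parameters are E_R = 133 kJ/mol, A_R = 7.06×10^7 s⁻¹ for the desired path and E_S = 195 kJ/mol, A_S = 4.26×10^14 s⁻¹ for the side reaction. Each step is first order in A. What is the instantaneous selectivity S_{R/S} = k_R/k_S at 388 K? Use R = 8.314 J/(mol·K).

Since both paths have the same order in A, the concentration cancels and S_{R/S} = k_R/k_S = (A_R/A_S)·exp[(E_S−E_R)/(RT)].
(E_S−E_R)/(RT) = (195−133)×10³/(8.314×388) = 62000/3226 = 19.22.
k_R/k_S = (7.06×10^7/4.26×10^14)·exp(19.22) = 1.657×10^-7 × 2.224×10^8 = 36.9.

36.9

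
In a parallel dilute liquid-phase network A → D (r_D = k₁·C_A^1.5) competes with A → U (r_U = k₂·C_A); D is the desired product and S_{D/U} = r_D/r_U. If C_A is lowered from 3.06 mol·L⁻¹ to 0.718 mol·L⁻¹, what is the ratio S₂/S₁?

0.484

S_{D/U} = (k₁/k₂)·C_A^0.5, so S₂/S₁ = (C_{A,2}/C_{A,1})^0.5.
= (0.718/3.06)^0.5 = (0.2346)^0.5 = 0.484.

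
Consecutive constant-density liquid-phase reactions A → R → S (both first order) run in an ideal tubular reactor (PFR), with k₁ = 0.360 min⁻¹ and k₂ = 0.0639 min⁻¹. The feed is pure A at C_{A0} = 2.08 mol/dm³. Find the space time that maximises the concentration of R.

Setting dC_R/dτ = 0 gives τ_opt = ln(k₂/k₁)/(k₂−k₁).
= ln(0.0639/0.360)/(0.0639−0.360) = ln(0.1775)/-0.2961 = -1.729/-0.2961 = 5.84 min.

5.84 min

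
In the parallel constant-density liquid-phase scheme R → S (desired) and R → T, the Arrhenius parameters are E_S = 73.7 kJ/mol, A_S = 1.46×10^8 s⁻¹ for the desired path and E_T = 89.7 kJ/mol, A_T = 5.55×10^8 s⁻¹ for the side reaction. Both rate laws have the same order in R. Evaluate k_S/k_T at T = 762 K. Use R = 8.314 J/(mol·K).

3.29

k_S/k_T = (A_S/A_T)·exp[−(E_S−E_T)/(RT)] = (A_S/A_T)·exp[(E_T−E_S)/(RT)].
(E_T−E_S)/(RT) = (89.7−73.7)×10³/(8.314×762) = 16000/6335 = 2.526.
k_S/k_T = (1.46×10^8/5.55×10^8)·exp(2.526) = 0.2631 × 12.50 = 3.29.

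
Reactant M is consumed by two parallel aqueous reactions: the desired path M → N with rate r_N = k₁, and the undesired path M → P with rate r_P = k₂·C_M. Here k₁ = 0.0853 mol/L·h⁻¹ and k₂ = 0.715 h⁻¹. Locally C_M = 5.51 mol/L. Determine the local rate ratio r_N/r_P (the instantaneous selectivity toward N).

S_{N/P} = r_N/r_P = (k₁)/(k₂·C_M) = (k₁/k₂)·C_M⁻¹.
= (0.0853) / (0.715×5.510) = 0.08530/3.940 = 0.0217.

0.0217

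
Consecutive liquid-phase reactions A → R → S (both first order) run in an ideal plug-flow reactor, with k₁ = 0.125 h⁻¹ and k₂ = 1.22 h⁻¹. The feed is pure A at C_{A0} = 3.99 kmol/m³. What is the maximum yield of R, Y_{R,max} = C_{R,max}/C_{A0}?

Evaluating C_R at τ_opt = ln(k₂/k₁)/(k₂−k₁) gives C_{R,max}/C_{A0} = (k₁/k₂)^[k₂/(k₂−k₁)].
= (0.125/1.22)^(1.22/(1.22−0.125)) = (0.1025)^(1.114) = 0.07899.

0.0790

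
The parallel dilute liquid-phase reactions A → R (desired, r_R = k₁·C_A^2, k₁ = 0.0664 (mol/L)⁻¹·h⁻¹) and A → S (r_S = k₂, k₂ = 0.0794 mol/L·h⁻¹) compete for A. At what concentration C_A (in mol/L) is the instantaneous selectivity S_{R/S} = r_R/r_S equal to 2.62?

1.77 mol/L

S_{R/S} = (k₁/k₂)·C_A^2 ⇒ C_A = (S·k₂/k₁)^(0.5).
= (2.62×0.0794/0.0664)^(0.5) = (3.133)^(0.5) = 1.77 mol/L.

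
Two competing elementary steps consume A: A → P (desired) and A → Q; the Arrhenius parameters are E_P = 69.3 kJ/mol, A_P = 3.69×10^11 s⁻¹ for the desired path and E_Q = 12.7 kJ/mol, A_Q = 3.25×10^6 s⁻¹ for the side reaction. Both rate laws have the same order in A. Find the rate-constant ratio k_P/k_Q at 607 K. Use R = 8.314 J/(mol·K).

1.53

k_P/k_Q = (A_P/A_Q)·exp[−(E_P−E_Q)/(RT)] = (A_P/A_Q)·exp[(E_Q−E_P)/(RT)].
(E_Q−E_P)/(RT) = (12.7−69.3)×10³/(8.314×607) = -56600/5047 = -11.22.
k_P/k_Q = (3.69×10^11/3.25×10^6)·exp(-11.22) = 1.135×10^5 × 1.346×10^-5 = 1.53.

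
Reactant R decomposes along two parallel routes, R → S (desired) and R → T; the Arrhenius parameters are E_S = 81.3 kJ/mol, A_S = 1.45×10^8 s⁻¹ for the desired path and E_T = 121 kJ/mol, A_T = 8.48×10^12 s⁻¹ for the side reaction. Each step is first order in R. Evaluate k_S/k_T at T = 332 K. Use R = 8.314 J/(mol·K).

Since both paths have the same order in R, the concentration cancels and S_{S/T} = k_S/k_T = (A_S/A_T)·exp[(E_T−E_S)/(RT)].
(E_T−E_S)/(RT) = (121−81.3)×10³/(8.314×332) = 39700/2760 = 14.38.
k_S/k_T = (1.45×10^8/8.48×10^12)·exp(14.38) = 1.710×10^-5 × 1.763×10^6 = 30.2.
Since E_S < E_T, lowering the temperature improves selectivity toward S.

30.2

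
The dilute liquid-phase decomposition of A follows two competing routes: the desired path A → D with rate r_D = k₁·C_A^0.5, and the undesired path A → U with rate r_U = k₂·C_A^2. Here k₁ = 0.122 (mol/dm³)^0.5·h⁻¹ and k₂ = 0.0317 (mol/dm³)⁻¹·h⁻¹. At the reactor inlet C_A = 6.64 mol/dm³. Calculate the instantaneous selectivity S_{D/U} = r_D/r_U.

0.225

S_{D/U} = r_D/r_U = (k₁·C_A^0.5)/(k₂·C_A^2) = (k₁/k₂)·C_A^-1.5.
= (0.122×6.640^0.5) / (0.0317×6.640^2) = 0.3144/1.398 = 0.225.
The undesired path is higher order in A, so low C_A (CSTR or dilute feed) favours D.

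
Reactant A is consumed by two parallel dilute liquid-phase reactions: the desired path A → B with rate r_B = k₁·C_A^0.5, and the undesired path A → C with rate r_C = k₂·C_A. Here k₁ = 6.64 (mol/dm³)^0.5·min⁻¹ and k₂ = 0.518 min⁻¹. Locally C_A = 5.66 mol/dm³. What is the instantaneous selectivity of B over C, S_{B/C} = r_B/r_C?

S_{B/C} = r_B/r_C = (k₁·C_A^0.5)/(k₂·C_A) = (k₁/k₂)·C_A^-0.5.
= (6.64×5.660^0.5) / (0.518×5.660) = 15.80/2.932 = 5.39.

5.39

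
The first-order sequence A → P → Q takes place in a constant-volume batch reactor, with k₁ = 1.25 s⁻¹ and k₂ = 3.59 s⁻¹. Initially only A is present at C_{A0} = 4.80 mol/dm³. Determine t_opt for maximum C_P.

The intermediate peaks when r₁ = r₂, i.e. k₁e^(−k₁t) = k₂e^(−k₂t), giving t_opt = ln(k₂/k₁)/(k₂−k₁).
= ln(3.59/1.25)/(3.59−1.25) = ln(2.872)/2.340 = 1.055/2.340 = 0.451 s.

0.451 s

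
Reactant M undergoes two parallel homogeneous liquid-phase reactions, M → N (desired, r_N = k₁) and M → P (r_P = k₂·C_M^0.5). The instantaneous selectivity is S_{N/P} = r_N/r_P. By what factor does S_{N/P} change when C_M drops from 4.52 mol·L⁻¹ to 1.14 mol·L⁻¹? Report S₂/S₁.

1.99

S_{N/P} = (k₁/k₂)·C_M^-0.5, so S₂/S₁ = (C_{M,2}/C_{M,1})^-0.5.
= (1.14/4.52)^(-0.5) = (0.2522)^(-0.5) = 1.99.
Selectivity toward N rises as C_M falls — low-concentration operation is favoured.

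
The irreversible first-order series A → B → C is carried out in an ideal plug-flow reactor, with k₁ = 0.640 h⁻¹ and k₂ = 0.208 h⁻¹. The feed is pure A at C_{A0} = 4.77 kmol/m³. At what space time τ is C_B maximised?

2.60 h

The intermediate peaks when r₁ = r₂, i.e. k₁e^(−k₁τ) = k₂e^(−k₂τ), giving τ_opt = ln(k₂/k₁)/(k₂−k₁).
= ln(0.208/0.640)/(0.208−0.640) = ln(0.3250)/-0.4320 = -1.124/-0.4320 = 2.60 h.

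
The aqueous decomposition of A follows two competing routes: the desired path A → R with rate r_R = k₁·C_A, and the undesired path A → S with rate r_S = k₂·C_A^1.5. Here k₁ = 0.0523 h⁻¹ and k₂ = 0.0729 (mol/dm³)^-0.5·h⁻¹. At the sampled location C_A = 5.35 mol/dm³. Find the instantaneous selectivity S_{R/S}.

0.310

S_{R/S} = r_R/r_S = (k₁·C_A)/(k₂·C_A^1.5) = (k₁/k₂)·C_A^-0.5.
= (0.0523×5.350) / (0.0729×5.350^1.5) = 0.2798/0.9021 = 0.310.
The undesired path is higher order in A, so low C_A (CSTR or dilute feed) favours R.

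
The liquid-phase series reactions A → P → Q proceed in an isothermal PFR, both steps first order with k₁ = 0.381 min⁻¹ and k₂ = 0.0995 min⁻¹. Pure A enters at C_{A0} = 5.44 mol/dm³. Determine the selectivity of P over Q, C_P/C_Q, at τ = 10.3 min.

Solving the coupled first-order balances gives C_P(τ) = [k₁/(k₂−k₁)]·C_{A0}·(e^(−k₁τ) − e^(−k₂τ)).
e^(−k₁τ) = e^(−0.381×10.3) = e^(−3.924) = 0.01976; e^(−k₂τ) = e^(−1.025) = 0.3589.
C_P = 0.381×5.44/(0.0995−0.381) × (0.01976−0.3589) = (-7.363)×(-0.3391) = 2.497 mol/dm³.
C_A = C_{A0}e^(−k₁τ) = 0.1075 mol/dm³, so C_Q = C_{A0}−C_A−C_P = 2.836 mol/dm³; C_P/C_Q = 0.880.

0.880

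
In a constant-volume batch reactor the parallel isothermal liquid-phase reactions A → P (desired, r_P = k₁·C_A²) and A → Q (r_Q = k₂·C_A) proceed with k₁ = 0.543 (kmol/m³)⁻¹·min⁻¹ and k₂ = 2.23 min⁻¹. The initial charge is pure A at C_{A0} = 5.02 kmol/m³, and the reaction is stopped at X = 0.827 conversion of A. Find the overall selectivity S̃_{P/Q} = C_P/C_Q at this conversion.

C_A = C_{A0}(1−X) = 0.8685 kmol/m³.
Along a PFR/batch, dC_Q/dC_A = −r_Q/(r_P+r_Q) = −k₂/(k₂+k₁·C_A).
Integrating from C_{A0} to C_A: C_Q = (2.23/0.543)·ln[(2.23+0.543·5.02)/(2.23+0.543·0.868)] = 4.107·ln(4.956/2.702) = 2.492 kmol/m³.
Then C_P = (C_{A0}−C_A) − C_Q = 4.152 − 2.492 = 1.660 kmol/m³.
S̃_{P/Q} = C_P/C_Q = 1.660/2.492 = 0.666.

0.666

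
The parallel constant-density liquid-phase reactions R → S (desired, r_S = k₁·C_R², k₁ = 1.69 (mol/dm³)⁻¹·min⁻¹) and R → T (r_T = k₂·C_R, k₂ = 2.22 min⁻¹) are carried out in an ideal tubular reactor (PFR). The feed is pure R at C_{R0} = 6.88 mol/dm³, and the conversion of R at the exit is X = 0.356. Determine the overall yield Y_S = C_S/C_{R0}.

C_R = C_{R0}(1−X) = 4.431 mol/dm³.
Along a PFR/batch, dC_T/dC_R = −r_T/(r_S+r_T) = −k₂/(k₂+k₁·C_R).
Integrating from C_{R0} to C_R: C_T = (2.22/1.69)·ln[(2.22+1.69·6.88)/(2.22+1.69·4.43)] = 1.314·ln(13.85/9.708) = 0.4665 mol/dm³.
Then C_S = (C_{R0}−C_R) − C_T = 2.449 − 0.4665 = 1.983 mol/dm³.
Y_S = C_S/C_{R0} = 1.983/6.88 = 0.288.

0.288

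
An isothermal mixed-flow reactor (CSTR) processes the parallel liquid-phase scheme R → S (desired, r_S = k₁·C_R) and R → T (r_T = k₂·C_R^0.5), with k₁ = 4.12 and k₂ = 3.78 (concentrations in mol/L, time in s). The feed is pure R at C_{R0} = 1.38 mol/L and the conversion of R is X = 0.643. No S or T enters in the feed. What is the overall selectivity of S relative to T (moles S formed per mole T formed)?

0.765

Exit C_R = C_{R0}(1−X) = 1.38×0.357 = 0.4927 mol/L.
In a CSTR the entire volume is at exit conditions, so r_S = 4.12×0.4927 = 2.030 and r_T = 3.78×0.4927^0.5 = 2.653.
Overall selectivity = C_S/C_T = r_Sτ/(r_Tτ) = r_S/r_T = 0.765.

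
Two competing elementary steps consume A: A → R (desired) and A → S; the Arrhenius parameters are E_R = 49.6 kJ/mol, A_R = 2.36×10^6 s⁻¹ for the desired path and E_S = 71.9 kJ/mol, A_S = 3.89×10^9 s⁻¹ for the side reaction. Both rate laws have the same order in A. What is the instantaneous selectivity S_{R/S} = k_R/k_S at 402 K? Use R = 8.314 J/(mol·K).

0.479

k_R/k_S = (A_R/A_S)·exp[−(E_R−E_S)/(RT)] = (A_R/A_S)·exp[(E_S−E_R)/(RT)].
(E_S−E_R)/(RT) = (71.9−49.6)×10³/(8.314×402) = 22300/3342 = 6.672.
k_R/k_S = (2.36×10^6/3.89×10^9)·exp(6.672) = 6.067×10^-4 × 790.1 = 0.479.
Since E_R < E_S, lowering the temperature improves selectivity toward R.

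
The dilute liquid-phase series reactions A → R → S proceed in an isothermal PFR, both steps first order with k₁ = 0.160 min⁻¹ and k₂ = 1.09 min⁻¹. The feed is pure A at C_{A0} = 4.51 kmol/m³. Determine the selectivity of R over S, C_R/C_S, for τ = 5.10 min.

The intermediate concentration in a first-order A→B→C sequence is C_R = k₁C_{A0}(e^(−k₁τ) − e^(−k₂τ))/(k₂−k₁).
e^(−k₁τ) = e^(−0.160×5.10) = e^(−0.8160) = 0.4422; e^(−k₂τ) = e^(−5.559) = 0.003853.
C_R = 0.160×4.51/(1.09−0.160) × (0.4422−0.003853) = 0.7759×0.4383 = 0.3401 kmol/m³.
C_A = C_{A0}e^(−k₁τ) = 1.994 kmol/m³, so C_S = C_{A0}−C_A−C_R = 2.176 kmol/m³; C_R/C_S = 0.156.

0.156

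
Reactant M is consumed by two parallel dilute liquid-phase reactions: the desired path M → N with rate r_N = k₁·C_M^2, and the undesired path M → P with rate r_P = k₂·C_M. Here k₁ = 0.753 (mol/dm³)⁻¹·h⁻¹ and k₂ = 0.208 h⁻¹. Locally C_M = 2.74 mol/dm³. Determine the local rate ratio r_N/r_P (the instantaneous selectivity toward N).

S_{N/P} = r_N/r_P = (k₁·C_M^2)/(k₂·C_M) = (k₁/k₂)·C_M.
= (0.753×2.740^2) / (0.208×2.740) = 5.653/0.5699 = 9.92.

9.92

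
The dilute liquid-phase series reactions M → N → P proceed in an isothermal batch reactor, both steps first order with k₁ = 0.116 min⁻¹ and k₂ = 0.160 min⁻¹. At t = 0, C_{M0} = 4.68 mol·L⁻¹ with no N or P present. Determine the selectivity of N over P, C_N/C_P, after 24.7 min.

0.118

The intermediate concentration in a first-order A→B→C sequence is C_N = k₁C_{M0}(e^(−k₁t) − e^(−k₂t))/(k₂−k₁).
e^(−k₁t) = e^(−0.116×24.7) = e^(−2.865) = 0.05697; e^(−k₂t) = e^(−3.952) = 0.01922.
C_N = 0.116×4.68/(0.160−0.116) × (0.05697−0.01922) = 12.34×0.03776 = 0.4658 mol·L⁻¹.
C_M = C_{M0}e^(−k₁t) = 0.2666 mol·L⁻¹, so C_P = C_{M0}−C_M−C_N = 3.948 mol·L⁻¹; C_N/C_P = 0.118.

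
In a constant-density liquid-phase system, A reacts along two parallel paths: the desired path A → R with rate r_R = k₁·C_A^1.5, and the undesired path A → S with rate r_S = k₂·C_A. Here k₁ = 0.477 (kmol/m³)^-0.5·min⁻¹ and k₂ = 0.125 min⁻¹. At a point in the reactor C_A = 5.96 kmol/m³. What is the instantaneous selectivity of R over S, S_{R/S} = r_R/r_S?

S_{R/S} = r_R/r_S = (k₁·C_A^1.5)/(k₂·C_A) = (k₁/k₂)·C_A^0.5.
= (0.477×5.960^1.5) / (0.125×5.960) = 6.940/0.7450 = 9.32.
Since the desired path is higher order in A, keeping C_A high (PFR or concentrated feed) favours R.

9.32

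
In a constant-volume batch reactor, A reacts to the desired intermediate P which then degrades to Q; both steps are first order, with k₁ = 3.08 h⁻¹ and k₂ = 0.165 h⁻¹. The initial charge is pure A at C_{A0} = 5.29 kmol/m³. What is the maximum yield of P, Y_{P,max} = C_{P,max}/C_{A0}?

0.847

At the optimum, C_{P,max}/C_{A0} = (k₁/k₂)^[k₂/(k₂−k₁)].
= (3.08/0.165)^(0.165/(0.165−3.08)) = (18.67)^(-0.05660) = 0.8473.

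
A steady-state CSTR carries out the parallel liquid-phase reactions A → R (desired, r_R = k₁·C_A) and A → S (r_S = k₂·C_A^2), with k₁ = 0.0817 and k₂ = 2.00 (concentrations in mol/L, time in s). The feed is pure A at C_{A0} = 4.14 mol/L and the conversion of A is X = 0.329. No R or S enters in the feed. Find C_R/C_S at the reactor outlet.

Exit C_A = C_{A0}(1−X) = 4.14×0.671 = 2.778 mol/L.
In a CSTR the entire volume is at exit conditions, so r_R = 0.0817×2.778 = 0.2270 and r_S = 2.00×2.778^2 = 15.43.
Overall selectivity = C_R/C_S = r_Rτ/(r_Sτ) = r_R/r_S = 0.0147.

0.0147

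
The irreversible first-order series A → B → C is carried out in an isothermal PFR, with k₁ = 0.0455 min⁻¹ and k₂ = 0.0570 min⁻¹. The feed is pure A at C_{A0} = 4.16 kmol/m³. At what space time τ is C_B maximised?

For first-order series the maximum of C_B occurs at τ_opt = ln(k₂/k₁)/(k₂−k₁).
= ln(0.0570/0.0455)/(0.0570−0.0455) = ln(1.253)/0.01150 = 0.2253/0.01150 = 19.6 min.

19.6 min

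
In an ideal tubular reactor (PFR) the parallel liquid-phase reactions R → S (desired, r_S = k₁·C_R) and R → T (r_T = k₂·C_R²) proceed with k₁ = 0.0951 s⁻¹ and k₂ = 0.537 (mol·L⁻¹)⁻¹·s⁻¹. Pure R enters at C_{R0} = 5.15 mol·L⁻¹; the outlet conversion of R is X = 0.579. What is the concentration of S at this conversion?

0.145 mol·L⁻¹

C_R = C_{R0}(1−X) = 2.168 mol·L⁻¹.
Along a PFR/batch, dC_S/dC_R = −r_S/(r_S+r_T) = −k₁/(k₁+k₂·C_R).
Integrating from C_{R0} to C_R: C_S = (0.0951/0.537)·ln[(0.0951+0.537·5.15)/(0.0951+0.537·2.17)] = 0.1771·ln(2.861/1.259) = 0.1453 mol·L⁻¹.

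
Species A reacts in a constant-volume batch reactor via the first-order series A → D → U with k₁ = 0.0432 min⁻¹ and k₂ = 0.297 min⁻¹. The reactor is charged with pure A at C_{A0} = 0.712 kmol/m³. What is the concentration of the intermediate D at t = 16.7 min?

Solving the coupled first-order balances gives C_D(t) = [k₁/(k₂−k₁)]·C_{A0}·(e^(−k₁t) − e^(−k₂t)).
e^(−k₁t) = e^(−0.0432×16.7) = e^(−0.7214) = 0.4861; e^(−k₂t) = e^(−4.960) = 0.007014.
C_D = 0.0432×0.712/(0.297−0.0432) × (0.4861−0.007014) = 0.1212×0.4790 = 0.05806 kmol/m³.

0.0581 kmol/m³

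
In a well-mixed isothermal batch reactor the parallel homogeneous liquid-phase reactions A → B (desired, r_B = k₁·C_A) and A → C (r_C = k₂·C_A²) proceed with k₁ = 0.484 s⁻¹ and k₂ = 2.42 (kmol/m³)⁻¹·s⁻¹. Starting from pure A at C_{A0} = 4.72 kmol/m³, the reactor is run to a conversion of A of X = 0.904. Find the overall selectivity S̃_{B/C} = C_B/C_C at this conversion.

0.105

C_A = C_{A0}(1−X) = 0.4531 kmol/m³.
Along a PFR/batch, dC_B/dC_A = −r_B/(r_B+r_C) = −k₁/(k₁+k₂·C_A).
Integrating from C_{A0} to C_A: C_B = (0.484/2.42)·ln[(0.484+2.42·4.72)/(0.484+2.42·0.453)] = 0.2000·ln(11.91/1.581) = 0.4039 kmol/m³.
C_C = (C_{A0}−C_A)−C_B = 3.863 kmol/m³; S̃_{B/C} = 0.4039/3.863 = 0.105.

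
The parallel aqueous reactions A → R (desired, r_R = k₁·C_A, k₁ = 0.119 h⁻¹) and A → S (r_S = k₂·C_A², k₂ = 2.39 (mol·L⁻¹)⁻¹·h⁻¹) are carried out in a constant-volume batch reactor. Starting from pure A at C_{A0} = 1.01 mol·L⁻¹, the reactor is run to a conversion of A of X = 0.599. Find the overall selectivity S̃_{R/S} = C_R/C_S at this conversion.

C_A = C_{A0}(1−X) = 0.4050 mol·L⁻¹.
Along a PFR/batch, dC_R/dC_A = −r_R/(r_R+r_S) = −k₁/(k₁+k₂·C_A).
Integrating from C_{A0} to C_A: C_R = (0.119/2.39)·ln[(0.119+2.39·1.01)/(0.119+2.39·0.405)] = 0.04979·ln(2.533/1.087) = 0.04212 mol·L⁻¹.
C_S = (C_{A0}−C_A)−C_R = 0.5629 mol·L⁻¹; S̃_{R/S} = 0.04212/0.5629 = 0.0748.

0.0748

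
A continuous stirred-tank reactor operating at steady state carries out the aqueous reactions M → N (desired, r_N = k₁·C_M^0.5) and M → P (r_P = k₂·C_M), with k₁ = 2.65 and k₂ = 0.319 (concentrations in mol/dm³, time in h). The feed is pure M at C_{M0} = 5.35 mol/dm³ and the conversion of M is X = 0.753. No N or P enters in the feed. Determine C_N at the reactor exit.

3.54 mol/dm³

Exit C_M = C_{M0}(1−X) = 5.35×0.247 = 1.321 mol/dm³.
Rates in a CSTR are evaluated at the outlet concentration: r_N = 2.65×1.321^0.5 = 3.046, r_P = 0.319×1.321 = 0.4215.
Fraction of consumed M going to N: r_N/(r_N+r_P) = 0.8784.
C_N = 0.8784·C_{M0}·X = 0.8784×5.35×0.753 = 3.54 mol/dm³.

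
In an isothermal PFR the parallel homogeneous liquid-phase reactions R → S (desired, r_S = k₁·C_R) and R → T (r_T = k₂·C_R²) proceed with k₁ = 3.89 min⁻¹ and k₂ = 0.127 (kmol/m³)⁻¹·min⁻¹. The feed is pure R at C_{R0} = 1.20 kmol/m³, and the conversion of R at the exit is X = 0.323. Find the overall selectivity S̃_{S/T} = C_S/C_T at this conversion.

30.5

C_R = C_{R0}(1−X) = 0.8124 kmol/m³.
Along a PFR/batch, dC_S/dC_R = −r_S/(r_S+r_T) = −k₁/(k₁+k₂·C_R).
Integrating from C_{R0} to C_R: C_S = (3.89/0.127)·ln[(3.89+0.127·1.20)/(3.89+0.127·0.812)] = 30.63·ln(4.042/3.993) = 0.3753 kmol/m³.
C_T = (C_{R0}−C_R)−C_S = 0.01232 kmol/m³; S̃_{S/T} = 0.3753/0.01232 = 30.5.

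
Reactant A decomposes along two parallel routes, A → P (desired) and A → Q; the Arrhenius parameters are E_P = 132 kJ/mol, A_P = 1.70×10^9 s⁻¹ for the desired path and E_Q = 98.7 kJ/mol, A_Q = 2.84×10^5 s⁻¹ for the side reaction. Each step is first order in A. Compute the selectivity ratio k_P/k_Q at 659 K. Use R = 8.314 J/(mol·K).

13.7

With equal orders, S_{P/Q} = k_P/k_Q = (A_P/A_Q)·exp[(E_Q−E_P)/(RT)].
(E_Q−E_P)/(RT) = (98.7−132)×10³/(8.314×659) = -33300/5479 = -6.078.
k_P/k_Q = (1.70×10^9/2.84×10^5)·exp(-6.078) = 5986 × 0.002293 = 13.7.
Since E_P > E_Q, raising the temperature improves selectivity toward P.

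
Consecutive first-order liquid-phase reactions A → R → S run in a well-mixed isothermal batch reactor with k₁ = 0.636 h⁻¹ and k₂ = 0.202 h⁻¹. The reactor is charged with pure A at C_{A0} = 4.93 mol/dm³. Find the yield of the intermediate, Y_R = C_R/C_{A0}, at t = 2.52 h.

0.586

The intermediate concentration in a first-order A→B→C sequence is C_R = k₁C_{A0}(e^(−k₁t) − e^(−k₂t))/(k₂−k₁).
e^(−k₁t) = e^(−0.636×2.52) = e^(−1.603) = 0.2013; e^(−k₂t) = e^(−0.5090) = 0.6011.
C_R = 0.636×4.93/(0.202−0.636) × (0.2013−0.6011) = (-7.225)×(-0.3997) = 2.888 mol/dm³.
Y_R = C_R/C_{A0} = 2.888/4.93 = 0.586.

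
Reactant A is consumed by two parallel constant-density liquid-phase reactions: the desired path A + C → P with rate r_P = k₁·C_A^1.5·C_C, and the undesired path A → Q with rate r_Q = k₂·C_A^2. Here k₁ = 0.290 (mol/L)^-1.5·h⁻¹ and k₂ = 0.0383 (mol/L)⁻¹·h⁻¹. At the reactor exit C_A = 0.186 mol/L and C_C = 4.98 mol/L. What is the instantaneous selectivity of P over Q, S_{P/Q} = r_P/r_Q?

S_{P/Q} = r_P/r_Q = (k₁·C_A^1.5·C_C)/(k₂·C_A^2) = (k₁/k₂)·C_A^-0.5·C_C.
= (0.290×0.1860^1.5×4.980) / (0.0383×0.1860^2) = 0.1159/0.001325 = 87.4.
The undesired path is higher order in A, so low C_A (CSTR or dilute feed) favours P.

87.4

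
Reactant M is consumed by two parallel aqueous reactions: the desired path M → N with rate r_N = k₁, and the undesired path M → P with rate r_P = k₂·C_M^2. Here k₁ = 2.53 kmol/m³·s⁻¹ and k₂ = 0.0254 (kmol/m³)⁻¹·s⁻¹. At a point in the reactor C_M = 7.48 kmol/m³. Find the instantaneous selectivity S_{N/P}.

S_{N/P} = r_N/r_P = (k₁)/(k₂·C_M^2) = (k₁/k₂)·C_M^-2.
= (2.53) / (0.0254×7.480^2) = 2.530/1.421 = 1.78.

1.78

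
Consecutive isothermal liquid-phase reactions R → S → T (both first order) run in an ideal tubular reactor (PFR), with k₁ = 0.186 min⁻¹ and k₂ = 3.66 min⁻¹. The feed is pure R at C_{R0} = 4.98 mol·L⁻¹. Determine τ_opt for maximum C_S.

0.858 min

For first-order series the maximum of C_S occurs at τ_opt = ln(k₂/k₁)/(k₂−k₁).
= ln(3.66/0.186)/(3.66−0.186) = ln(19.68)/3.474 = 2.979/3.474 = 0.858 min.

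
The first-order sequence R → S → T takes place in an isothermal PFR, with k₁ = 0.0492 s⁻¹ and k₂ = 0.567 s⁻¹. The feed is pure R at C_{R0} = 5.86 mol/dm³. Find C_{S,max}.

Evaluating C_S at τ_opt = ln(k₂/k₁)/(k₂−k₁) gives C_{S,max}/C_{R0} = (k₁/k₂)^[k₂/(k₂−k₁)].
= (0.0492/0.567)^(0.567/(0.567−0.0492)) = (0.08677)^(1.095) = 0.06879.
C_{S,max} = 0.06879×5.86 = 0.403 mol/dm³.

0.403 mol/dm³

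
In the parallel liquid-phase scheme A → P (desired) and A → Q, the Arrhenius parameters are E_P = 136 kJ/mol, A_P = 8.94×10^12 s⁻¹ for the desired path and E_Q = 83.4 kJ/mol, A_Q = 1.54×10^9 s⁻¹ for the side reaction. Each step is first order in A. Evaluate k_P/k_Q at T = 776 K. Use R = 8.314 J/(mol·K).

With equal orders, S_{P/Q} = k_P/k_Q = (A_P/A_Q)·exp[(E_Q−E_P)/(RT)].
(E_Q−E_P)/(RT) = (83.4−136)×10³/(8.314×776) = -52600/6452 = -8.153.
k_P/k_Q = (8.94×10^12/1.54×10^9)·exp(-8.153) = 5805 × 2.879×10^-4 = 1.67.
Since E_P > E_Q, raising the temperature improves selectivity toward P.

1.67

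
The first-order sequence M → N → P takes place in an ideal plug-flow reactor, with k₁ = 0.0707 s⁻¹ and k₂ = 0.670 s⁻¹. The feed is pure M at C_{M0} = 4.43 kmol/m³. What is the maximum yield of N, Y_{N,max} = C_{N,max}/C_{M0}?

0.0809

For a first-order series the maximum intermediate yield is C_{N,max}/C_{M0} = (k₁/k₂)^[k₂/(k₂−k₁)].
= (0.0707/0.670)^(0.670/(0.670−0.0707)) = (0.1055)^(1.118) = 0.08093.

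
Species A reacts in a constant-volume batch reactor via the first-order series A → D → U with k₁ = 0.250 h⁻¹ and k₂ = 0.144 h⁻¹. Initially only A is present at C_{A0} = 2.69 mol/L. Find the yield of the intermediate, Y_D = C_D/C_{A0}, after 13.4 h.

0.260

The intermediate concentration in a first-order A→B→C sequence is C_D = k₁C_{A0}(e^(−k₁t) − e^(−k₂t))/(k₂−k₁).
e^(−k₁t) = e^(−0.250×13.4) = e^(−3.350) = 0.03508; e^(−k₂t) = e^(−1.930) = 0.1452.
C_D = 0.250×2.69/(0.144−0.250) × (0.03508−0.1452) = (-6.344)×(-0.1101) = 0.6987 mol/L.
Y_D = C_D/C_{A0} = 0.6987/2.69 = 0.260.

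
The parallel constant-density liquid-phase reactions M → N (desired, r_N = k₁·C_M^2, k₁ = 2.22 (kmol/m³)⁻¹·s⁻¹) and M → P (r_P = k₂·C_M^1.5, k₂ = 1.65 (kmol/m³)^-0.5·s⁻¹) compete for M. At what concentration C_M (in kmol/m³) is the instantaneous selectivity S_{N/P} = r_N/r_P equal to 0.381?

0.0802 kmol/m³

S_{N/P} = (k₁/k₂)·C_M^0.5 ⇒ C_M = (S·k₂/k₁)^(2).
= (0.381×1.65/2.22)^(2) = (0.2832)^(2) = 0.0802 kmol/m³.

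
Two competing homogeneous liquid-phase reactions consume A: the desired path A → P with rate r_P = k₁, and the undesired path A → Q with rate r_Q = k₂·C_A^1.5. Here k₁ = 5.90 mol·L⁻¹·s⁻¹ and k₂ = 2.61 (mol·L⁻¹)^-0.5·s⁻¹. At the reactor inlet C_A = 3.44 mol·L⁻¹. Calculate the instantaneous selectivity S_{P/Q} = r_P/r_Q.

0.354

S_{P/Q} = r_P/r_Q = (k₁)/(k₂·C_A^1.5) = (k₁/k₂)·C_A^-1.5.
= (5.90) / (2.61×3.440^1.5) = 5.900/16.65 = 0.354.
The undesired path is higher order in A, so low C_A (CSTR or dilute feed) favours P.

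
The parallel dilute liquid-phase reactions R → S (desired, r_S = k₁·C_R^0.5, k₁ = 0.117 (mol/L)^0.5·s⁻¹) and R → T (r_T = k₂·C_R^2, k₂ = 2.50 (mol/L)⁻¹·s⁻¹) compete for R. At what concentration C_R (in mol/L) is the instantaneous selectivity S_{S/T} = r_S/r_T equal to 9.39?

0.0292 mol/L

S_{S/T} = (k₁/k₂)·C_R^-1.5 ⇒ C_R = (S·k₂/k₁)^(1/(-1.5)).
= (9.39×2.50/0.117)^(-0.6667) = (200.6)^(-0.6667) = 0.0292 mol/L.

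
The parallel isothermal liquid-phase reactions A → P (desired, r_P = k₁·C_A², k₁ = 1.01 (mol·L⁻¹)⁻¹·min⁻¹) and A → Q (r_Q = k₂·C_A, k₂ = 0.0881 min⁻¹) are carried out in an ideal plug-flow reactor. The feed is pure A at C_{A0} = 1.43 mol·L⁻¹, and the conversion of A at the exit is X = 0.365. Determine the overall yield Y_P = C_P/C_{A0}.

C_A = C_{A0}(1−X) = 0.9081 mol·L⁻¹.
Along a PFR/batch, dC_Q/dC_A = −r_Q/(r_P+r_Q) = −k₂/(k₂+k₁·C_A).
Integrating from C_{A0} to C_A: C_Q = (0.0881/1.01)·ln[(0.0881+1.01·1.43)/(0.0881+1.01·0.908)] = 0.08723·ln(1.532/1.005) = 0.03678 mol·L⁻¹.
Then C_P = (C_{A0}−C_A) − C_Q = 0.5219 − 0.03678 = 0.4852 mol·L⁻¹.
Y_P = C_P/C_{A0} = 0.4852/1.43 = 0.339.

0.339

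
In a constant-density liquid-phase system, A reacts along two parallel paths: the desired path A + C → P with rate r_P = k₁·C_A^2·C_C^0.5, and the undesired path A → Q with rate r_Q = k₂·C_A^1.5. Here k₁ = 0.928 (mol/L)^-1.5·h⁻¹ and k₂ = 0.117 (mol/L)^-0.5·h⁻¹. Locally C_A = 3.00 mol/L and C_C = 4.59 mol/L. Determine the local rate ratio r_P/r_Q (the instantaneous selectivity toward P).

29.4

S_{P/Q} = r_P/r_Q = (k₁·C_A^2·C_C^0.5)/(k₂·C_A^1.5) = (k₁/k₂)·C_A^0.5·C_C^0.5.
= (0.928×3.000^2×4.590^0.5) / (0.117×3.000^1.5) = 17.89/0.6079 = 29.4.
Since the desired path is higher order in A, keeping C_A high (PFR or concentrated feed) favours P.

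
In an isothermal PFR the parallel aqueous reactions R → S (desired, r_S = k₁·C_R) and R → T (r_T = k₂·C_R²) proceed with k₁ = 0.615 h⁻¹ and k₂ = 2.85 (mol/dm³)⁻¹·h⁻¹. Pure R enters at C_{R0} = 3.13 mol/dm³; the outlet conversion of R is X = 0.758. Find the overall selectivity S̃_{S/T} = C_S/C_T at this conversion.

C_R = C_{R0}(1−X) = 0.7575 mol/dm³.
Along a PFR/batch, dC_S/dC_R = −r_S/(r_S+r_T) = −k₁/(k₁+k₂·C_R).
Integrating from C_{R0} to C_R: C_S = (0.615/2.85)·ln[(0.615+2.85·3.13)/(0.615+2.85·0.757)] = 0.2158·ln(9.536/2.774) = 0.2665 mol/dm³.
C_T = (C_{R0}−C_R)−C_S = 2.106 mol/dm³; S̃_{S/T} = 0.2665/2.106 = 0.127.

0.127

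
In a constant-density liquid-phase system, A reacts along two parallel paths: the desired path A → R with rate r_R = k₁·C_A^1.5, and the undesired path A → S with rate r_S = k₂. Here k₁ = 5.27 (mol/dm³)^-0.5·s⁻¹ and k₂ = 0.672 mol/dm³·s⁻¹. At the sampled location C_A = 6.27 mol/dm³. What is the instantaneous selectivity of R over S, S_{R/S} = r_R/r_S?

123

S_{R/S} = r_R/r_S = (k₁·C_A^1.5)/(k₂) = (k₁/k₂)·C_A^1.5.
= (5.27×6.270^1.5) / (0.672) = 82.74/0.6720 = 123.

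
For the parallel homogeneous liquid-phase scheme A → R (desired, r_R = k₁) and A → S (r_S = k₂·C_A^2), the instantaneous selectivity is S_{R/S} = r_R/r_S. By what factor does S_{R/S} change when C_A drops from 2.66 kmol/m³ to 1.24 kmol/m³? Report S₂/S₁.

S_{R/S} = (k₁/k₂)·C_A^-2, so S₂/S₁ = (C_{A,2}/C_{A,1})^-2.
= (1.24/2.66)^(-2) = (0.4662)^(-2) = 4.60.
Selectivity toward R rises as C_A falls — low-concentration operation is favoured.

4.60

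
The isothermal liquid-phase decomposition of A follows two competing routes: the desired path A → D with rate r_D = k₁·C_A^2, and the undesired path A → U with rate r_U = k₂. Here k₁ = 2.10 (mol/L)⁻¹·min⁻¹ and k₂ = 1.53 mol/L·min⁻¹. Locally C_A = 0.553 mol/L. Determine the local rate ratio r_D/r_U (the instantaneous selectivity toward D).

0.420

S_{D/U} = r_D/r_U = (k₁·C_A^2)/(k₂) = (k₁/k₂)·C_A^2.
= (2.10×0.5530^2) / (1.53) = 0.6422/1.530 = 0.420.
Since the desired path is higher order in A, keeping C_A high (PFR or concentrated feed) favours D.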